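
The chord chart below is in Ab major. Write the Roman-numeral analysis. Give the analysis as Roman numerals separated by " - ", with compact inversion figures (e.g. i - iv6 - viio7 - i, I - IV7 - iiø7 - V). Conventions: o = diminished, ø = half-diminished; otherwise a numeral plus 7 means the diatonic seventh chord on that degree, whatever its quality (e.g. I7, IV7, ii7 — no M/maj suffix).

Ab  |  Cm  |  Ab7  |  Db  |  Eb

Ab: major triad on Ab = scale degree 1 → I.
Cm: root C is the mediant; minor triad there is iii.
Ab7 is the secondary dominant of IV (dominant seventh chord on Ab): V7/IV.
Db has root Db, degree 4 in Ab major, so IV.
Eb has root Eb, degree 5 in Ab major, so V.

I - iii - V7/IV - IV - V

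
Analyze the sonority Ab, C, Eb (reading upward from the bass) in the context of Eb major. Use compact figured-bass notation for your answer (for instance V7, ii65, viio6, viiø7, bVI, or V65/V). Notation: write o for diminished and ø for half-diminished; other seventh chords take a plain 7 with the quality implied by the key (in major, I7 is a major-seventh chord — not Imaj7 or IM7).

Stacked in thirds the chord is Ab-C-Eb: a major triad on Ab.
Ab is scale degree 4 in Eb major, and a major triad on that degree is written IV.

IV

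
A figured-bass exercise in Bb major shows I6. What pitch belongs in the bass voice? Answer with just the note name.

I in Bb major has root Bb; the chord is Bb-D-F.
The figure 6 means first inversion — the third is in the bass.

D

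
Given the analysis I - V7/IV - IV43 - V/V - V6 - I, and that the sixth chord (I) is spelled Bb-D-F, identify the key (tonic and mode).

Bb major

The chord Bb is a major triad rooted on Bb; its label is I.
If Bb is scale degree 1 and the mode makes that degree carry a major triad, the tonic is Bb and the mode is major.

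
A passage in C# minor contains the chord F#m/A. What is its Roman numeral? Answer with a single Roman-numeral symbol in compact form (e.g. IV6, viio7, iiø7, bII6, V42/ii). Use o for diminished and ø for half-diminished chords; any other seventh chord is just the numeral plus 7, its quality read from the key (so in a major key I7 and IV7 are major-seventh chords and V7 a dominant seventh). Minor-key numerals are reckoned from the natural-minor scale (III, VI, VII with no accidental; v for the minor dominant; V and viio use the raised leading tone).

iv6

Stacked in thirds the chord is F#-A-C#: a minor triad on F#.
In C# minor, F# is the subdominant; the diatonic minor triad there is iv.
With A in the bass the chord is in first inversion, so the figured bass is 6.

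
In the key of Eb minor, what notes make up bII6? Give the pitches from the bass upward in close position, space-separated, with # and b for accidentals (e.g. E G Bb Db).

bII6 is the Neapolitan sixth — a major triad on the lowered second degree, here in its customary first inversion. In Eb minor that root is Fb.
So the chord is Fb-Ab-Cb, a major triad.
With the 6 figure the chord is in first inversion; from the bass Ab upward in close position it reads Ab-Cb-Fb.

Ab Cb Fb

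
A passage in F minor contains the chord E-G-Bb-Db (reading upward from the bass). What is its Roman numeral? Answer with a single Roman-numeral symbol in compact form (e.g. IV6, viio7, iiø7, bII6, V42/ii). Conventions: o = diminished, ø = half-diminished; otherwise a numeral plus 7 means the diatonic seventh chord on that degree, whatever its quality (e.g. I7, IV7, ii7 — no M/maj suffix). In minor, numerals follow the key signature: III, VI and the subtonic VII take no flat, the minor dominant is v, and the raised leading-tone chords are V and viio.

viio7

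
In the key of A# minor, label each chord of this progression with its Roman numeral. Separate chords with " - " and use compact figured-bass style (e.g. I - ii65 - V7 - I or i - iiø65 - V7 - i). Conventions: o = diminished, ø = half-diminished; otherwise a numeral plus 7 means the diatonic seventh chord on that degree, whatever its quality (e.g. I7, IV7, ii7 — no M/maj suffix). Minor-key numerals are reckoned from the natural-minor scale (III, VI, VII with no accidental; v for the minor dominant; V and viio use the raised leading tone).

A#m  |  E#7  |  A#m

A#m: minor triad on A# = scale degree 1 → i.
E#7: dominant seventh chord on E# = scale degree 5 → V7.
A#m has root A#, degree 1 in A# minor, so i.

i - V7 - i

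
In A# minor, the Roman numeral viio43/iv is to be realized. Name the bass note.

The applied chord viio43/iv is rooted on C##: C##-E#-G#-B.
The figure 43 means second inversion — the fifth is in the bass.

G#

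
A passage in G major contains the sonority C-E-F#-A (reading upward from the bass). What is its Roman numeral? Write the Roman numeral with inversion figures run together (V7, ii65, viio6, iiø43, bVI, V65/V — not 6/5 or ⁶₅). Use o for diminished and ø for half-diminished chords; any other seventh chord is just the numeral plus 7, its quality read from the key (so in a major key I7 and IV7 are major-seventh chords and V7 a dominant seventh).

viiø43

Stacked in thirds the chord is F#-A-C-E: a half-diminished seventh chord on F#.
F# is scale degree 7 in G major, and a half-diminished seventh chord on that degree is written viiø7.
With C in the bass the chord is in second inversion, so the figured bass is 43.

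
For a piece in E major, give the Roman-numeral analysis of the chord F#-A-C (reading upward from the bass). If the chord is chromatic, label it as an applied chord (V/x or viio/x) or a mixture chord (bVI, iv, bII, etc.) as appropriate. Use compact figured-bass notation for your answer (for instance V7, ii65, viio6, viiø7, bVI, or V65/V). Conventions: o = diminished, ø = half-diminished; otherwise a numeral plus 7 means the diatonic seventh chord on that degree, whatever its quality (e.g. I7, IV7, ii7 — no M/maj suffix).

iio

Stacked in thirds the chord is F#-A-C: a diminished triad on F#.
F# is the second degree of E major. This is the diminished supertonic triad, borrowed from the parallel minor.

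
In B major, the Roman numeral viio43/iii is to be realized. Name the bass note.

The applied chord viio43/iii is rooted on C##: C##-E#-G#-B.
The figure 43 means second inversion — the fifth is in the bass.

G#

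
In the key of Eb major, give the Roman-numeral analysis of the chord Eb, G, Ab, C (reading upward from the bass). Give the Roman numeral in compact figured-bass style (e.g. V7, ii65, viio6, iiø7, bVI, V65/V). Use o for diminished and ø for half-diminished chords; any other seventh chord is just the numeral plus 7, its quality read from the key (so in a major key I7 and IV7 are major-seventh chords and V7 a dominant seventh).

IV43

The pitches Ab-C-Eb-G form a major seventh chord rooted on Ab.
In Eb major, Ab is the subdominant; the diatonic major seventh chord there is IV7.
With Eb in the bass the chord is in second inversion, so the figured bass is 43.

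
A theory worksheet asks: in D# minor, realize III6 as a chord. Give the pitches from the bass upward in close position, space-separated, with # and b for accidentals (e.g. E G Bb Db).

The numeral's case and figure indicate a major triad. In D# minor its root, the mediant, is F#.
Stacking thirds from F# gives F#-A#-C#.
The figured bass 6 indicates first inversion, placing the third (A#) in the bass: A#-C#-F#.

A# C# F#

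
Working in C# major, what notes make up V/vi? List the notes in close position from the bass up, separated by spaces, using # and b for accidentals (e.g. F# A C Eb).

V/vi is a secondary dominant — the dominant triad of vi. vi in C# major is A#, so the applied chord's root is E#, a perfect fifth above.
Building a major triad on E# gives E#-G##-B#.

E# G## B#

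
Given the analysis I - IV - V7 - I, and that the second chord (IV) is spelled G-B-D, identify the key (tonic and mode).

D major

The anchor chord is a major triad on G, labeled IV.
IV on G implies G is the subdominant; that puts the tonic at D, and the uppercase numeral fits major mode.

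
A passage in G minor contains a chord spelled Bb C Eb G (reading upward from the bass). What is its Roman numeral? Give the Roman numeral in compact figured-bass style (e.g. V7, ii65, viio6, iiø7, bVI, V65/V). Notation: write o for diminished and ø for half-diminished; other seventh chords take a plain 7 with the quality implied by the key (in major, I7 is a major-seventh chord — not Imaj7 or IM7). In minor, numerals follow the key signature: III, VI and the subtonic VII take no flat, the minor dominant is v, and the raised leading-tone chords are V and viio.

Stacked in thirds the chord is C-Eb-G-Bb: a minor seventh chord on C.
In G minor, C is the subdominant; the diatonic minor seventh chord there is iv7.
With Bb in the bass the chord is in third inversion, so the figured bass is 42.

iv42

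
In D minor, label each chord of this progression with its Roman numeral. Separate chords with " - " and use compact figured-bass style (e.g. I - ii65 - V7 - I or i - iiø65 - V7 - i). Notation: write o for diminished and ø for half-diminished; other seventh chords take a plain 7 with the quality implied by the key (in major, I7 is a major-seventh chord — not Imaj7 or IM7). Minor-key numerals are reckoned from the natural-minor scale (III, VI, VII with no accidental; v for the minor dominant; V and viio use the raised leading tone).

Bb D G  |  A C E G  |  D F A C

iv6 - v7 - i7

Bb-D-G: root G is the subdominant; minor triad there is iv6.
A-C-E-G has root A, degree 5 in D minor, so v7.
D-F-A-C has root D, degree 1 in D minor, so i7.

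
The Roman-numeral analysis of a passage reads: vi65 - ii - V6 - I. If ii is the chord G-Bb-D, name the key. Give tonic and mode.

F major

The anchor chord is a minor triad on G, labeled ii.
If G is scale degree 2 and the mode makes that degree carry a minor triad, the tonic is F and the mode is major.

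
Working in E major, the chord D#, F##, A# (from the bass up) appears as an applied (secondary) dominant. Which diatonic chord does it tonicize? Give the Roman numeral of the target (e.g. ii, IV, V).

The chord is a major triad on D#.
A dominant resolves down a perfect fifth: D# → G#. In E major, G# is scale degree 3, i.e. iii.

iii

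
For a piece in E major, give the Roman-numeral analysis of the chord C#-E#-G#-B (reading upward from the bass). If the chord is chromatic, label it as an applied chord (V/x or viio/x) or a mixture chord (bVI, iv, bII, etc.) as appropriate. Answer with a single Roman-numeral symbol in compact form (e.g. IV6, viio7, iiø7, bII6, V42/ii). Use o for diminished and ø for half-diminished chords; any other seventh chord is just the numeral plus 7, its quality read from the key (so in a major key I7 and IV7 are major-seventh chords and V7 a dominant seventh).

V7/ii

Stacked in thirds the chord is C#-E#-G#-B: a dominant seventh chord on C#.
C# is not a diatonic chord root with this quality in E major, but it lies a perfect fifth above F# (ii), so the chord functions as an applied dominant of ii.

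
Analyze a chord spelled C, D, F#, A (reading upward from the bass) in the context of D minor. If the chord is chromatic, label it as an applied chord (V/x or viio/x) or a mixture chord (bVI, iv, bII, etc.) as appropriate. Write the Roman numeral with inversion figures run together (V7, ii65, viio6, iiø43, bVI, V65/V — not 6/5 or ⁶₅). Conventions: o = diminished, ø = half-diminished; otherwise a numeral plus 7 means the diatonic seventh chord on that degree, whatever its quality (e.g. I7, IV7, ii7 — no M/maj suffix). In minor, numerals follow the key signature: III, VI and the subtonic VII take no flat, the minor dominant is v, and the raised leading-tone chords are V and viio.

V42/iv

Stacked in thirds the chord is D-F#-A-C: a dominant seventh chord on D.
D is not a diatonic chord root with this quality in D minor, but it lies a perfect fifth above G (iv), so the chord functions as an applied dominant of iv.
With C in the bass the chord is in third inversion, so the figured bass is 42.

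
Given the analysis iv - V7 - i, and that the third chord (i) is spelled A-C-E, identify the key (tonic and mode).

The anchor chord is a minor triad on A, labeled i.
If A is scale degree 1 and the mode makes that degree carry a minor triad, the tonic is A and the mode is minor.

A minor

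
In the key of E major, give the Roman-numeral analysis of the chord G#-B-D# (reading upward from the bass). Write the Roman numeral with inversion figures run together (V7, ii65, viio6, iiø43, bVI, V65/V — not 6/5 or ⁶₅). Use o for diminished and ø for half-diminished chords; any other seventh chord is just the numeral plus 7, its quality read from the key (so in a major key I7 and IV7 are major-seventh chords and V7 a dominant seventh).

iii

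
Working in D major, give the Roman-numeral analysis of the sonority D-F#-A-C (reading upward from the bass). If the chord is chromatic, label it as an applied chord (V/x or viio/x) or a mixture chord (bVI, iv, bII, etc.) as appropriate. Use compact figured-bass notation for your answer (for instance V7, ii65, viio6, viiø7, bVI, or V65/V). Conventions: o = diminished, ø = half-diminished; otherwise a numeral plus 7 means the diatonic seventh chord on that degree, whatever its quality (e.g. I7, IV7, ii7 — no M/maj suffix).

Stacked in thirds the chord is D-F#-A-C: a dominant seventh chord on D.
D is not a diatonic chord root with this quality in D major, but it lies a perfect fifth above G (IV), so the chord functions as an applied dominant of IV.

V7/IV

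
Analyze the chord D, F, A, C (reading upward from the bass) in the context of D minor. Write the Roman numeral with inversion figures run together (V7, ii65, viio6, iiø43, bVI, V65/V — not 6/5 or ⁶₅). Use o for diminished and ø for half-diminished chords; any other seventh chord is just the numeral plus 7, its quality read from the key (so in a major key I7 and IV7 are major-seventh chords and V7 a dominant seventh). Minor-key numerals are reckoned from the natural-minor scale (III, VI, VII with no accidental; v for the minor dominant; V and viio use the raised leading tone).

i7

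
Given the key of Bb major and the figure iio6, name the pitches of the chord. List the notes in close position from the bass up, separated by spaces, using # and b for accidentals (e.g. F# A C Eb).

Scale degree 2 in Bb major is C; here the chord built on it is altered to a diminished triad. iio6 is the diminished supertonic triad, borrowed from the parallel minor.
So the chord is C-Eb-Gb, a diminished triad.
The figured bass 6 indicates first inversion, placing the third (Eb) in the bass: Eb-Gb-C.

Eb Gb C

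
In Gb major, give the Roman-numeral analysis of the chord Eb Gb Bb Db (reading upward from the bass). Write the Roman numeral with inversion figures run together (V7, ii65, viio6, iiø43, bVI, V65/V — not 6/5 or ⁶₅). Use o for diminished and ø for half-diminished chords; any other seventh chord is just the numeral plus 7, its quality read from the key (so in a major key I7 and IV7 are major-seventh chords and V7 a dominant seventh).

Stacked in thirds the chord is Eb-Gb-Bb-Db: a minor seventh chord on Eb.
Eb is scale degree 6 in Gb major, and a minor seventh chord on that degree is written vi7.

vi7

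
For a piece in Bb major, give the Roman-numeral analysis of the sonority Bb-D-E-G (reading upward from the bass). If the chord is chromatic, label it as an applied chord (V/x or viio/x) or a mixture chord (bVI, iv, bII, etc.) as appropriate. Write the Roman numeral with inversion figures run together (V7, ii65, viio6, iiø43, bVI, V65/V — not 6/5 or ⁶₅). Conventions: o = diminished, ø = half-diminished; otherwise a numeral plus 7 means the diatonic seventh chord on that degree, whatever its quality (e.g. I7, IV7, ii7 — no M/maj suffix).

The pitches E-G-Bb-D form a half-diminished seventh chord rooted on E.
E sits a half step below F (V in Bb major); a diminished chord there is the applied leading-tone chord of V.
With Bb in the bass the chord is in second inversion, so the figured bass is 43.

viiø43/V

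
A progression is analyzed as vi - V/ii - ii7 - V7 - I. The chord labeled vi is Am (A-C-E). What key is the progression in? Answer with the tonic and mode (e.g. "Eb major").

C major

vi is given as A-C-E — a minor triad with root A.
If A is scale degree 6 and the mode makes that degree carry a minor triad, the tonic is C and the mode is major.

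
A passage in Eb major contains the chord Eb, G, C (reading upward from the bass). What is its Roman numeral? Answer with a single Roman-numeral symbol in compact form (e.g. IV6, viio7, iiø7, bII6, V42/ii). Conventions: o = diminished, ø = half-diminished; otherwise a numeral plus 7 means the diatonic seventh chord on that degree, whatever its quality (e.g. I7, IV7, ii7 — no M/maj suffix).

Stacked in thirds the chord is C-Eb-G: a minor triad on C.
C is scale degree 6 in Eb major, and a minor triad on that degree is written vi.
With Eb in the bass the chord is in first inversion, so the figured bass is 6.

vi6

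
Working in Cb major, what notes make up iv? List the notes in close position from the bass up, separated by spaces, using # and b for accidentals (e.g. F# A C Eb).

Fb Abb Cb

iv is the minor subdominant, borrowed from the parallel minor. In Cb major that root is Fb.
So the chord is Fb-Abb-Cb.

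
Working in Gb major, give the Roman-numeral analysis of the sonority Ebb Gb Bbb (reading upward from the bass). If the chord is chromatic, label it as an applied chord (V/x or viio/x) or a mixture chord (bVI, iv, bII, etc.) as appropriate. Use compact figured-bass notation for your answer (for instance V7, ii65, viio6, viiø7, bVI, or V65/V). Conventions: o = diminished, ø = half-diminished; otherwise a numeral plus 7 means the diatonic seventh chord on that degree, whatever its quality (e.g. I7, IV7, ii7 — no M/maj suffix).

bVI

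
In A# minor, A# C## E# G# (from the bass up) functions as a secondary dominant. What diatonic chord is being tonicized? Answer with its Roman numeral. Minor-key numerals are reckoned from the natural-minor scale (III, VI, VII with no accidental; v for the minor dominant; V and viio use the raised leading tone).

iv

The chord is a dominant seventh chord on A#.
A dominant resolves down a perfect fifth: A# → D#. In A# minor, D# is scale degree 4, i.e. iv.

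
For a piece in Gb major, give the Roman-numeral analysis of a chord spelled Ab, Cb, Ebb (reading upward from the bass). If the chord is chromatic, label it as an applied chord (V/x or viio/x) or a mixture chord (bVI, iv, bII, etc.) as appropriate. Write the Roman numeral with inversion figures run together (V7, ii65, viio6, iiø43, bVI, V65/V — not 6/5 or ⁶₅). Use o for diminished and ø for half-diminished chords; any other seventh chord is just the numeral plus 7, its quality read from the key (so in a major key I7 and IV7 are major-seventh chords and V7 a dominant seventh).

iio

The pitches Ab-Cb-Ebb form a diminished triad rooted on Ab.
Ab is the second degree of Gb major. This is the diminished supertonic triad, borrowed from the parallel minor.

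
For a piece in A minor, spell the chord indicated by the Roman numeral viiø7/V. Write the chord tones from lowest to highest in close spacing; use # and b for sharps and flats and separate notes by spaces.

viiø7/V is a secondary leading-tone chord. The target V is E in A minor; the applied chord is rooted a semitone below, on D#.
Building a half-diminished seventh chord on D# gives D#-F#-A-C#.

D# F# A C#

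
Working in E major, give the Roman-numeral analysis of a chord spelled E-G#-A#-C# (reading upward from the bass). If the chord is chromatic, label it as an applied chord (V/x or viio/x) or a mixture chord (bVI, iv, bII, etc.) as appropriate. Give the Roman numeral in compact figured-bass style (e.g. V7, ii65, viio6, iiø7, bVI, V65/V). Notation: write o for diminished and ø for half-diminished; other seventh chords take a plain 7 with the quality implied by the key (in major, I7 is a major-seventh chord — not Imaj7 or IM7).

Stacked in thirds the chord is A#-C#-E-G#: a half-diminished seventh chord on A#.
A# sits a half step below B (V in E major); a diminished chord there is the applied leading-tone chord of V.
With E in the bass the chord is in second inversion, so the figured bass is 43.

viiø43/V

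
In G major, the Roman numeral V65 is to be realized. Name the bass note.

V in G major has root D; the chord is D-F#-A-C.
The figure 65 means first inversion — the third is in the bass.

F#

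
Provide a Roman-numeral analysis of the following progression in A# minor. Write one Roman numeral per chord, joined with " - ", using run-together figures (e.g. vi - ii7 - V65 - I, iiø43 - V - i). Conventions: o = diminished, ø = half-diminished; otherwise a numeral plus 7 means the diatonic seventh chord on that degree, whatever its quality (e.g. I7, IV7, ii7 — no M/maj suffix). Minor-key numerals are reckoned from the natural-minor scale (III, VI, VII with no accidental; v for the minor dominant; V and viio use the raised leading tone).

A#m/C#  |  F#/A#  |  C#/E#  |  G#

A#m/C# has root A#, degree 1 in A# minor, so i6.
F#/A#: major triad on F# = scale degree 6 → VI6.
C#/E# has root C#, degree 3 in A# minor, so III6.
G# has root G#, degree 7 in A# minor, so VII.

i6 - VI6 - III6 - VII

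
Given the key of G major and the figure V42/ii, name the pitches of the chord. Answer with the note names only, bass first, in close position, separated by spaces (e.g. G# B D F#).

The slash means an applied dominant: we want the dominant of ii. In G major, ii is A minor, and its dominant is built on E.
Building a dominant seventh chord on E gives E-G#-B-D.
With the 42 figure the chord is in third inversion; from the bass D upward in close position it reads D-E-G#-B.

D E G# B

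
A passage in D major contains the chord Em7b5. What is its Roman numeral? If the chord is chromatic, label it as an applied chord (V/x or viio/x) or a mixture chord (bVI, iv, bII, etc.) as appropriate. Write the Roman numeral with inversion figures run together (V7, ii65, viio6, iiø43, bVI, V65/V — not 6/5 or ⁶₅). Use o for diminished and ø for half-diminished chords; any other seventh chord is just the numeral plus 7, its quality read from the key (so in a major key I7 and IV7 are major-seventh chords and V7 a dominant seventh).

iiø7

Stacked in thirds the chord is E-G-Bb-D: a half-diminished seventh chord on E.
E is the second degree of D major. This is the half-diminished supertonic seventh, borrowed from the parallel minor.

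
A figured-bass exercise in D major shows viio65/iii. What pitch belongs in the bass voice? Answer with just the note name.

G#

The applied chord viio65/iii is rooted on E#: E#-G#-B-D.
The figure 65 means first inversion — the third is in the bass.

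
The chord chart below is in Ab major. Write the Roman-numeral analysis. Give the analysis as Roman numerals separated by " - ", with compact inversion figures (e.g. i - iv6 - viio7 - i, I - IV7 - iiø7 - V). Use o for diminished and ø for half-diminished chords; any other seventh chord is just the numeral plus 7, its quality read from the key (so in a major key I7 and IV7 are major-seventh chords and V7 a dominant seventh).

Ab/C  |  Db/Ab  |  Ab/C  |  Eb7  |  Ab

Ab/C has root Ab, degree 1 in Ab major, so I6.
Db/Ab: major triad on Db = scale degree 4 → IV64.
Ab/C: major triad on Ab = scale degree 1 → I6.
Eb7: dominant seventh chord on Eb = scale degree 5 → V7.
Ab: major triad on Ab = scale degree 1 → I.

I6 - IV64 - I6 - V7 - I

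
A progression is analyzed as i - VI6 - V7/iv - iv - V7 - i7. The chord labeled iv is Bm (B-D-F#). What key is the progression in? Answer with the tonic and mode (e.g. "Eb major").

F# minor

The anchor chord is a minor triad on B, labeled iv.
Counting down 3 scale steps from B places the tonic on F#; a minor triad on degree 4 is diatonic only in minor.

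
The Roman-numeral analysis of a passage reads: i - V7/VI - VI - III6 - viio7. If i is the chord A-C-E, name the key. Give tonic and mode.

A minor

i is given as A-C-E — a minor triad with root A.
If A is scale degree 1 and the mode makes that degree carry a minor triad, the tonic is A and the mode is minor.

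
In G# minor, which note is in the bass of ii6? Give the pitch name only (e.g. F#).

C#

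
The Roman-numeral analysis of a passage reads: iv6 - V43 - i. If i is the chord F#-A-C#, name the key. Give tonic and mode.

F# minor

The anchor chord is a minor triad on F#, labeled i.
If F# is scale degree 1 and the mode makes that degree carry a minor triad, the tonic is F# and the mode is minor.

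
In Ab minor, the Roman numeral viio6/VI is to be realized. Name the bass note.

Gb

The applied chord viio6/VI is rooted on Eb: Eb-Gb-Bbb.
The figure 6 means first inversion — the third is in the bass.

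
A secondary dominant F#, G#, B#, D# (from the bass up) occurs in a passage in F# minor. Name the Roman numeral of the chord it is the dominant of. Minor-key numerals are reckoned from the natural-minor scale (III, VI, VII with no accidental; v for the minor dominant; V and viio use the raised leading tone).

V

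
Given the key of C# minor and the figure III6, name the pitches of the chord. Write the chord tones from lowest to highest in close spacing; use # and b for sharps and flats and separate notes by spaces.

In C# minor, the mediant is E, and the diatonic chord built there is a major triad.
That chord is spelled E-G#-B.
With the 6 figure the chord is in first inversion; from the bass G# upward in close position it reads G#-B-E.

G# B E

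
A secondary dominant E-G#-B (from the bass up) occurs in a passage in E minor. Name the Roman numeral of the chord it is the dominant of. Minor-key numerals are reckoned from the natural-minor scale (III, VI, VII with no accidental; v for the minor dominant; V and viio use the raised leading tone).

The chord is a major triad on E.
A dominant resolves down a perfect fifth: E → A. In E minor, A is scale degree 4, i.e. iv.

iv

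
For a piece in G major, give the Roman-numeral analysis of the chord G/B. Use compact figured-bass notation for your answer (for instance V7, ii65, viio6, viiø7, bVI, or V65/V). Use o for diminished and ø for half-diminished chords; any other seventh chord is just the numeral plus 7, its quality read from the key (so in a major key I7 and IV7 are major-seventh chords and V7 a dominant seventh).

I6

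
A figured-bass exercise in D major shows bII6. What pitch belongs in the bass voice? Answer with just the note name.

bII in D major has root Eb; the chord is Eb-G-Bb.
The figure 6 means first inversion — the third is in the bass.

G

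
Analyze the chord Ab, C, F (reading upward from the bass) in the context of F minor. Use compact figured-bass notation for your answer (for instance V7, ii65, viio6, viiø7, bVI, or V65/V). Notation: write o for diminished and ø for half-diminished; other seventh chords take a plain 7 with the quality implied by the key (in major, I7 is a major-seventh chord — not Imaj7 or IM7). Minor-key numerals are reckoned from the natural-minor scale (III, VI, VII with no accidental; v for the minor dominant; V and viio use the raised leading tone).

i6

The pitches F-Ab-C form a minor triad rooted on F.
F is scale degree 1 in F minor, and a minor triad on that degree is written i.
With Ab in the bass the chord is in first inversion, so the figured bass is 6.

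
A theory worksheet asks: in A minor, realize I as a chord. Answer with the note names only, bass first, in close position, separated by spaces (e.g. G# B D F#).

A C# E

Scale degree 1 in A minor is A; here the chord built on it is altered to a major triad. I is the major tonic (Picardy third), borrowed from the parallel major.
So the chord is A-C#-E, a major triad.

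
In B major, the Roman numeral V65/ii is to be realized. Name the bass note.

The applied chord V65/ii is rooted on G#: G#-B#-D#-F#.
The figure 65 means first inversion — the third is in the bass.

B#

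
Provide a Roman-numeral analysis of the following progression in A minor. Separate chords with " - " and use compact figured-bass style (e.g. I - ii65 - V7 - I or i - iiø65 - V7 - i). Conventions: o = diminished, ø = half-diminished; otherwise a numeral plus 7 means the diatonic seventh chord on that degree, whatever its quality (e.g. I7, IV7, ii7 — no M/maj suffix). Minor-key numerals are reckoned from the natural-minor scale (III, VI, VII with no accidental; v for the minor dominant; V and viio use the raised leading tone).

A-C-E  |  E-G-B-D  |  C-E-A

i - v7 - i6

A-C-E: root A is the tonic; minor triad there is i.
E-G-B-D: minor seventh chord on E = scale degree 5 → v7.
C-E-A: root A is the tonic; minor triad there is i6.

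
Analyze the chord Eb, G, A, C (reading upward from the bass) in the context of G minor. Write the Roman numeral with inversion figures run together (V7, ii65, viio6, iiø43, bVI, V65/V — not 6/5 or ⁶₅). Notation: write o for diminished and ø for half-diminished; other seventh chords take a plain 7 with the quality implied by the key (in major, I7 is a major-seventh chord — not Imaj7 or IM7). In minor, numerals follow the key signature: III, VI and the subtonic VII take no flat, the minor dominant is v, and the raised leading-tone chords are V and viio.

iiø43

Stacked in thirds the chord is A-C-Eb-G: a half-diminished seventh chord on A.
In G minor, A is the supertonic; the diatonic half-diminished seventh chord there is iiø7.
With Eb in the bass the chord is in second inversion, so the figured bass is 43.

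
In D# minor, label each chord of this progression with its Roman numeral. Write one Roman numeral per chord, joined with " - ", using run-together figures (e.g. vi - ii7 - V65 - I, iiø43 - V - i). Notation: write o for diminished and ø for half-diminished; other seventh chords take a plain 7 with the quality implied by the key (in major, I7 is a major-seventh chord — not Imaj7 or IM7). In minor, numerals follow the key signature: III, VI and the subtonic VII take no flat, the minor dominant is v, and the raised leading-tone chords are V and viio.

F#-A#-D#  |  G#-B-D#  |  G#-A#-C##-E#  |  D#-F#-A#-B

i6 - iv - V42 - VI65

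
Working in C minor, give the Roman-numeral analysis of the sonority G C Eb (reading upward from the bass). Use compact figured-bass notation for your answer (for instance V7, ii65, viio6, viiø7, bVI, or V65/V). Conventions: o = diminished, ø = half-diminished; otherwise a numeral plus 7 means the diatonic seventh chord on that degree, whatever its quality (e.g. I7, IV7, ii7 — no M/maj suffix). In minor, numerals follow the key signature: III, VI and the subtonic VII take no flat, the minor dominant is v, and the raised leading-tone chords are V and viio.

i64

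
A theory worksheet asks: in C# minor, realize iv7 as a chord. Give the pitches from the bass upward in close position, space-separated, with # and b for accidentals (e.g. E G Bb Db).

In C# minor, the subdominant is F#, and the diatonic chord built there is a minor seventh chord.
Stacking thirds from F# gives F#-A-C#-E.

F# A C# E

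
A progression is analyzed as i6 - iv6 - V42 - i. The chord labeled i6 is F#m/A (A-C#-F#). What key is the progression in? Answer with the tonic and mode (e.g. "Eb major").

F# minor

The anchor chord is a minor triad on F#, labeled i6.
If F# is scale degree 1 and the mode makes that degree carry a minor triad, the tonic is F# and the mode is minor.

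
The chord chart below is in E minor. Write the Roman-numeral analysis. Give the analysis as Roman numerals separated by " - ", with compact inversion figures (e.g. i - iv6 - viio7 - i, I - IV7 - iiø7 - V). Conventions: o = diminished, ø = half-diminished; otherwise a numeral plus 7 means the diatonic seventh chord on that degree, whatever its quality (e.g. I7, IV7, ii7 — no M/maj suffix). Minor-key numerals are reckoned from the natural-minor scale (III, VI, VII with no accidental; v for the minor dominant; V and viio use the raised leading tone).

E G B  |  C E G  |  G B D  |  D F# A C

i - VI - III - VII7

E-G-B: minor triad on E = scale degree 1 → i.
C-E-G has root C, degree 6 in E minor, so VI.
G-B-D has root G, degree 3 in E minor, so III.
D-F#-A-C has root D, degree 7 in E minor, so VII7.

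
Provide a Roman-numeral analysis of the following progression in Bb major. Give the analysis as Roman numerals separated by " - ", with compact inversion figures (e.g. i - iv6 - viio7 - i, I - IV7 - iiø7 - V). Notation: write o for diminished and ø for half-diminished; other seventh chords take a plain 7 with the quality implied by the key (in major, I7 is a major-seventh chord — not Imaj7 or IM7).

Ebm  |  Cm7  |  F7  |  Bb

iv - ii7 - V7 - I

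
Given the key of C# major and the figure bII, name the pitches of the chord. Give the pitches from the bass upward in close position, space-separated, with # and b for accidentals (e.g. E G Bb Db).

Scale degree 2 in C# major is D#; lowering it a half step gives D. bII is the Neapolitan chord — a major triad on the lowered second degree.
So the chord is D-F#-A.

D F# A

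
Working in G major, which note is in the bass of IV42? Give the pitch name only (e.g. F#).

IV in G major has root C; the chord is C-E-G-B.
The figure 42 means third inversion — the seventh is in the bass.

B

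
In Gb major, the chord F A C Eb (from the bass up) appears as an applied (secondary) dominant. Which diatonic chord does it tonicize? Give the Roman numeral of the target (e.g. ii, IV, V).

The chord is a dominant seventh chord on F.
A dominant resolves down a perfect fifth: F → Bb. In Gb major, Bb is scale degree 3, i.e. iii.

iii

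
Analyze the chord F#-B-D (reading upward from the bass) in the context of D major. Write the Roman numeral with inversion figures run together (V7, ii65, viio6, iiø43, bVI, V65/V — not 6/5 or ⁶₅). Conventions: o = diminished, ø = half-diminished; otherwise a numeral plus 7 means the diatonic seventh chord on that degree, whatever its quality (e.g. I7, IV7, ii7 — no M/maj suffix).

vi64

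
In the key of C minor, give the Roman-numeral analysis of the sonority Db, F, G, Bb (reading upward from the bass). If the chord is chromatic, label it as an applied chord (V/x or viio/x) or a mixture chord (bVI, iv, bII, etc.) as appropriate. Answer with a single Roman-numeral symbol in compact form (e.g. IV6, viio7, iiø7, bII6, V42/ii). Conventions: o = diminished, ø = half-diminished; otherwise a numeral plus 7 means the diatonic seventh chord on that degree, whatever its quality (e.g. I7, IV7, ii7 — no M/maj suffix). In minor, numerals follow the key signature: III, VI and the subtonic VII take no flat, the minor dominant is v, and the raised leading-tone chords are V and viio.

The pitches G-Bb-Db-F form a half-diminished seventh chord rooted on G.
G sits a half step below Ab (VI in C minor); a diminished chord there is the applied leading-tone chord of VI.
With Db in the bass the chord is in second inversion, so the figured bass is 43.

viiø43/VI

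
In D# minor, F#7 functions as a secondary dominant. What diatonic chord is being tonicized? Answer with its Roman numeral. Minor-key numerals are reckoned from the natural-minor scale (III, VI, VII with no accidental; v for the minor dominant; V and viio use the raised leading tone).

The chord is a dominant seventh chord on F#.
A dominant resolves down a perfect fifth: F# → B. In D# minor, B is scale degree 6, i.e. VI.

VI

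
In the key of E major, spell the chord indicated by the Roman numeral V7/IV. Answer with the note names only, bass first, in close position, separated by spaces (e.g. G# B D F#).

E G# B D

V7/IV is a secondary dominant — the dominant seventh of IV. IV in E major is A, so the applied chord's root is E, a perfect fifth above.
Building a dominant seventh chord on E gives E-G#-B-D.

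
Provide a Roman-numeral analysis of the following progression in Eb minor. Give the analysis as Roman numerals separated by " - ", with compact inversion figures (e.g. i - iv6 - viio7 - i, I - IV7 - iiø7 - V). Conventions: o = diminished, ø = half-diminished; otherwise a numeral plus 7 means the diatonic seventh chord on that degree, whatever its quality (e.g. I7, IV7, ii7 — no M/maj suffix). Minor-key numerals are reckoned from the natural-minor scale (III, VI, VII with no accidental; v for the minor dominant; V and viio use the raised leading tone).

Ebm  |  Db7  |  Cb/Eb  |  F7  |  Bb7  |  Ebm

i - VII7 - VI6 - V7/V - V7 - i

Ebm: root Eb is the tonic; minor triad there is i.
Db7 has root Db, degree 7 in Eb minor, so VII7.
Cb/Eb has root Cb, degree 6 in Eb minor, so VI6.
F7: chromatic; F is V of V, so V7/V.
Bb7 has root Bb, degree 5 in Eb minor, so V7.
Ebm: minor triad on Eb = scale degree 1 → i.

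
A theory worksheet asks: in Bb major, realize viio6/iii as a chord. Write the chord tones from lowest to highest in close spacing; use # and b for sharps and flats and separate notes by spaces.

E G C#

The slash marks an applied leading-tone chord: viio of iii. In Bb major, iii is D, so the leading tone to it is C#, a half step below.
Building a diminished triad on C# gives C#-E-G.
The figured bass 6 indicates first inversion, placing the third (E) in the bass: E-G-C#.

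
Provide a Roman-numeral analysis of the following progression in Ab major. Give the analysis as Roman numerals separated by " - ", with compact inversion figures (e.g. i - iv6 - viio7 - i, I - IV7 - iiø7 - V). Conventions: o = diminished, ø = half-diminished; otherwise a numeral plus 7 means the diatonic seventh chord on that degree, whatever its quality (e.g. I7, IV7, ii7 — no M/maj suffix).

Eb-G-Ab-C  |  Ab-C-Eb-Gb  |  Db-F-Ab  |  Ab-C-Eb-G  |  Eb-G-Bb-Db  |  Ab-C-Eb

I43 - V7/IV - IV - I7 - V7 - I

Eb-G-Ab-C: major seventh chord on Ab = scale degree 1 → I43.
Ab-C-Eb-Gb is the secondary dominant of IV (dominant seventh chord on Ab): V7/IV.
Db-F-Ab has root Db, degree 4 in Ab major, so IV.
Ab-C-Eb-G has root Ab, degree 1 in Ab major, so I7.
Eb-G-Bb-Db has root Eb, degree 5 in Ab major, so V7.
Ab-C-Eb has root Ab, degree 1 in Ab major, so I.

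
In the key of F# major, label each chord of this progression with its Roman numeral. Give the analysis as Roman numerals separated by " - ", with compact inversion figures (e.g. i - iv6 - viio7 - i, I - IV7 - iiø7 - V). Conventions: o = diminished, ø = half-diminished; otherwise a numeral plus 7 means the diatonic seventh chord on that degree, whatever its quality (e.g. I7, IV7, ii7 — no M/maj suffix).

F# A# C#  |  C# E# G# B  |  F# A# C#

F#-A#-C# has root F#, degree 1 in F# major, so I.
C#-E#-G#-B: dominant seventh chord on C# = scale degree 5 → V7.
F#-A#-C# has root F#, degree 1 in F# major, so I.

I - V7 - I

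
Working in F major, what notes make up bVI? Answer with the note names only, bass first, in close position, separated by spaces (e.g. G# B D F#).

Db F Ab

bVI is a major triad on the lowered sixth degree, borrowed from the parallel minor. In F major that root is Db.
So the chord is Db-F-Ab.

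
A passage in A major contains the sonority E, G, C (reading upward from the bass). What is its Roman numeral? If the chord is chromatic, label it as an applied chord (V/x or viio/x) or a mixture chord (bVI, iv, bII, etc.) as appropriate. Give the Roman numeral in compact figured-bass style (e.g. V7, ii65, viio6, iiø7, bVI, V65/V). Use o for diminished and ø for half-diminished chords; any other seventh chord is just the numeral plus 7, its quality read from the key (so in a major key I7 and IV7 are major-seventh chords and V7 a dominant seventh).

bIII6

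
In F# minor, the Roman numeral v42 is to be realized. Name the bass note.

B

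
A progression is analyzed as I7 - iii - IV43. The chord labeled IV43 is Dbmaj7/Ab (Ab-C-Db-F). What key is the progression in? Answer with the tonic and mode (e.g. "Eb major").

Ab major

IV43 is given as Ab-C-Db-F — a major seventh chord with root Db.
IV43 on Db implies Db is the subdominant; that puts the tonic at Ab, and the uppercase numeral fits major mode.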